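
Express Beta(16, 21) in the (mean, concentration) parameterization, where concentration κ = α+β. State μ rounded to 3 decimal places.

κ = α+β = 16+21 = 37; μ = α/κ = 16/37 = 0.432.

μ = 0.432, κ = 37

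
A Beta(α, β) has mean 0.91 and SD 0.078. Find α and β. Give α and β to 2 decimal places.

α = 11.34, β = 1.12

Variance = 0.078² = 0.006084. The moment-matching identity α+β = μ(1−μ)/Var − 1 gives
α+β = 0.0819/0.006084 − 1 = 12.4615, so α = μ·12.4615 = 11.34 and β = (1−μ)·12.4615 = 1.12.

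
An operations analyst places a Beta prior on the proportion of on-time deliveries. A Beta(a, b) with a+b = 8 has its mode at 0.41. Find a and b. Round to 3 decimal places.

a = 3.460, b = 4.540

Mode = (a−1)/(κ−2) with κ = a+b, so a−1 = 0.41·6 = 2.460.
a = 3.460; b = κ − a = 4.540.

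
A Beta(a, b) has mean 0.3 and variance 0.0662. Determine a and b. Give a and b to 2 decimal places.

Write ν = a+b; then a = μν and Var = μ(1−μ)/(ν+1).
ν = μ(1−μ)/Var − 1 = 0.21/0.0662 − 1 = 2.1722.
a = 0.3·2.1722 = 0.65, b = 0.7·2.1722 = 1.52.

a = 0.65, b = 1.52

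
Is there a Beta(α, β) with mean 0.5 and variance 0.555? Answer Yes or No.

No

A Beta with mean μ has variance μ(1−μ)/(α+β+1) < μ(1−μ).
Here μ(1−μ) = 0.5×0.5 = 0.25, and 0.555 ≥ 0.25.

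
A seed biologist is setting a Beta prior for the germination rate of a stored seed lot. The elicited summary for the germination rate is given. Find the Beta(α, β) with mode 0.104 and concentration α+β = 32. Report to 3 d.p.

α = 4.120, β = 27.880

Since the density peak of Beta(α,β) is at (α−1)/(α+β−2),
α = 1 + 0.104(32−2) = 4.120 and β = 32 − 4.120 = 27.880.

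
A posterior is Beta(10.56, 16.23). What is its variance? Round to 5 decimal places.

μ = 10.56/26.79 = 0.394177; Var = μ(1−μ)/(α+β+1) = 0.2388015/27.79 = 0.00859.

0.00859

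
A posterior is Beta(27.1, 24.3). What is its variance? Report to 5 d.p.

μ = 27.1/51.4 = 0.527237; Var = μ(1−μ)/(α+β+1) = 0.2492581/52.4 = 0.00476.

0.00476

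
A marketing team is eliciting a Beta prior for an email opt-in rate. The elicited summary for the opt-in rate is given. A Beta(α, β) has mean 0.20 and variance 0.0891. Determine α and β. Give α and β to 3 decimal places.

α = 0.159, β = 0.637

Let s = α+β. The Beta variance is μ(1−μ)/(s+1).
So s+1 = μ(1−μ)/σ² = (0.20×0.80)/0.0891 = 0.1600/0.0891 = 1.7957, giving s = 0.7957.
Then α = μs = 0.20×0.7957 = 0.159 and β = (1−μ)s = 0.80×0.7957 = 0.637.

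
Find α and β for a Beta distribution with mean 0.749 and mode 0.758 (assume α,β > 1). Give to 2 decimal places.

With s = α+β: μ = α/s and mode = (α−1)/(s−2). Eliminating α = μs,
μs − 1 = m(s−2) ⇒ s(μ−m) = 1−2m ⇒ s = -0.516/-0.009 = 57.3333.
So α = μs = 42.94, β = (1−μ)s = 14.39.

α = 42.94, β = 14.39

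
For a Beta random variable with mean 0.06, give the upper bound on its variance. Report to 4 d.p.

Var = μ(1−μ)/(α+β+1), which approaches μ(1−μ) as α+β → 0.
So the supremum is μ(1−μ) = 0.06×0.94 = 0.0564.

0.0564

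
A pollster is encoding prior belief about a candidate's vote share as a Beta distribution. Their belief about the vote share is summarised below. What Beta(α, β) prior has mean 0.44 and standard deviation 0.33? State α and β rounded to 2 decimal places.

σ² = 0.33² = 0.1089.
With s = α+β, Var = μ(1−μ)/(s+1), so s+1 = (0.44×0.56)/0.1089 = 2.2626 and s = 1.2626.
α = μs = 0.56, β = (1−μ)s = 0.71.

α = 0.56, β = 0.71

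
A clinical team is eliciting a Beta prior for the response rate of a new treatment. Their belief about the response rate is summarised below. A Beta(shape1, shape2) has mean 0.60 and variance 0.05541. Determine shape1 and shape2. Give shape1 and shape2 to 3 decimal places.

shape1 = 1.999, shape2 = 1.333

Let s = shape1+shape2. The Beta variance is μ(1−μ)/(s+1).
So s+1 = μ(1−μ)/σ² = (0.60×0.40)/0.05541 = 0.2400/0.05541 = 4.3313, giving s = 3.3313.
Then shape1 = μs = 0.60×3.3313 = 1.999 and shape2 = (1−μ)s = 0.40×3.3313 = 1.333.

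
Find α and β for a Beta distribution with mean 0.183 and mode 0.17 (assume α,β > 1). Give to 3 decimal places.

With s = α+β: μ = α/s and mode = (α−1)/(s−2). Eliminating α = μs,
μs − 1 = m(s−2) ⇒ s(μ−m) = 1−2m ⇒ s = 0.66/0.013 = 50.7692.
So α = μs = 9.291, β = (1−μ)s = 41.478.

α = 9.291, β = 41.478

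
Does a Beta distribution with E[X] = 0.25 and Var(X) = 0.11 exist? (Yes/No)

For any Beta, Var(X) < E[X]·(1−E[X]).
Here μ(1−μ) = 0.25×0.75 = 0.1875, and 0.11 < 0.1875.

Yes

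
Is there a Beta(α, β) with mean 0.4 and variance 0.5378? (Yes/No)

For any Beta, Var(X) < E[X]·(1−E[X]).
Here μ(1−μ) = 0.4×0.6 = 0.24, and 0.5378 ≥ 0.24.

No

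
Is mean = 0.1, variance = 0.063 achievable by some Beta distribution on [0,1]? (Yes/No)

Yes

The Beta variance bound is σ² < μ(1−μ).
Here μ(1−μ) = 0.1×0.9 = 0.09, and 0.063 < 0.09.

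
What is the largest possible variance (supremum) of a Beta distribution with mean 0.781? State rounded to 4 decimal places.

For fixed mean μ the Beta variance is μ(1−μ)/(α+β+1), increasing as α+β decreases.
Its least upper bound (not attained) is μ(1−μ) = 0.781·0.219 = 0.1710.

0.1710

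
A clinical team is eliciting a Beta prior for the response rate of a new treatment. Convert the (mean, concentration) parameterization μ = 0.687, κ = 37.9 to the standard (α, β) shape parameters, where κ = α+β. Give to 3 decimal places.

α = 26.037, β = 11.863

α = μκ = 0.687×37.9 = 26.037 and β = (1−μ)κ = 0.313×37.9 = 11.863.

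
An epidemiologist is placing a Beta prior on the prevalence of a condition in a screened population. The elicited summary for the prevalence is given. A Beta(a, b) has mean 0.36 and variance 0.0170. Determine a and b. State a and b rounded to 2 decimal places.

a = 4.52, b = 8.03

By moment matching, a+b = μ(1−μ)/σ² − 1 = (0.36·0.64)/0.0170 − 1 = 13.5529 − 1 = 12.5529.
Since a/(a+b) = μ, a = 0.36·12.5529 = 4.52 and b = 0.64·12.5529 = 8.03.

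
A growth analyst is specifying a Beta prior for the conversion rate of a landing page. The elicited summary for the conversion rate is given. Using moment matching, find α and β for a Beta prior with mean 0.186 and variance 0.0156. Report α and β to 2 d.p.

α = 1.62, β = 7.09

Let s = α+β. The Beta variance is μ(1−μ)/(s+1).
So s+1 = μ(1−μ)/σ² = (0.186×0.814)/0.0156 = 0.151404/0.0156 = 9.7054, giving s = 8.7054.
Then α = μs = 0.186×8.7054 = 1.62 and β = (1−μ)s = 0.814×8.7054 = 7.09.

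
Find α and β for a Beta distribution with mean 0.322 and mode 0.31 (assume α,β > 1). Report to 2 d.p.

α = 10.20, β = 21.47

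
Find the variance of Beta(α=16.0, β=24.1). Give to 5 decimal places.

0.00583

α+β = 40.1 and αβ = 385.60, so Var = αβ/[(α+β)²(α+β+1)] = 385.60/66089.211 = 0.00583.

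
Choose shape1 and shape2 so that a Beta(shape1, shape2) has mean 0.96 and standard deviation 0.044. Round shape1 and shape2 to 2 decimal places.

shape1 = 18.08, shape2 = 0.75

Variance = 0.044² = 0.001936. The moment-matching identity shape1+shape2 = μ(1−μ)/Var − 1 gives
shape1+shape2 = 0.0384/0.001936 − 1 = 18.8347, so shape1 = μ·18.8347 = 18.08 and shape2 = (1−μ)·18.8347 = 0.75.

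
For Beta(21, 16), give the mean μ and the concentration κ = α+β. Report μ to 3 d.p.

κ = α+β = 21+16 = 37; μ = α/κ = 21/37 = 0.568.

μ = 0.568, κ = 37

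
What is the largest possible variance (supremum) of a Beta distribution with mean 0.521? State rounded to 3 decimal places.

0.250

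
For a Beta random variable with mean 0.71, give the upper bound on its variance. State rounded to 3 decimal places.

Var = μ(1−μ)/(α+β+1), which approaches μ(1−μ) as α+β → 0.
So the supremum is μ(1−μ) = 0.71×0.29 = 0.206.

0.206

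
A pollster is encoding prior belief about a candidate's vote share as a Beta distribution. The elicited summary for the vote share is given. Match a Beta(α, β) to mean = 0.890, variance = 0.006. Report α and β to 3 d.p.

By moment matching, α+β = μ(1−μ)/σ² − 1 = (0.890·0.110)/0.006 − 1 = 16.3167 − 1 = 15.3167.
Since α/(α+β) = μ, α = 0.890·15.3167 = 13.632 and β = 0.110·15.3167 = 1.685.

α = 13.632, β = 1.685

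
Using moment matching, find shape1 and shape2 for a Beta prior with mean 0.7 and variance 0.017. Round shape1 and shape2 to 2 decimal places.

Write ν = shape1+shape2; then shape1 = μν and Var = μ(1−μ)/(ν+1).
ν = μ(1−μ)/Var − 1 = 0.21/0.017 − 1 = 11.3529.
shape1 = 0.7·11.3529 = 7.95, shape2 = 0.3·11.3529 = 3.41.

shape1 = 7.95, shape2 = 3.41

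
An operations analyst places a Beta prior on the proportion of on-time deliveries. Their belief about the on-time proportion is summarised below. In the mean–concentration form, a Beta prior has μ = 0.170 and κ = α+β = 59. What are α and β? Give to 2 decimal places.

α = 10.03, β = 48.97

Split κ in proportion μ : (1−μ): α = 0.170·59 = 10.03, β = 59 − 10.03 = 48.97.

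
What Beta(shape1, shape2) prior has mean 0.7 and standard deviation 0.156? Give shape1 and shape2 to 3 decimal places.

shape1 = 5.340, shape2 = 2.289

σ² = 0.156² = 0.024336.
With s = shape1+shape2, Var = μ(1−μ)/(s+1), so s+1 = (0.7×0.3)/0.024336 = 8.6292 and s = 7.6292.
shape1 = μs = 5.340, shape2 = (1−μ)s = 2.289.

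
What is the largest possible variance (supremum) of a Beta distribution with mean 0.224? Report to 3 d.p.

Var = μ(1−μ)/(α+β+1), which approaches μ(1−μ) as α+β → 0.
So the supremum is μ(1−μ) = 0.224×0.776 = 0.174.

0.174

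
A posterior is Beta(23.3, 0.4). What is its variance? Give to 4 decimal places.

μ = 23.3/23.7 = 0.983122; Var = μ(1−μ)/(α+β+1) = 0.0165928/24.7 = 0.0007.

0.0007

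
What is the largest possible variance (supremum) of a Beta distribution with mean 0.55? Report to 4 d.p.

Var = μ(1−μ)/(α+β+1), which approaches μ(1−μ) as α+β → 0.
So the supremum is μ(1−μ) = 0.55×0.45 = 0.2475.

0.2475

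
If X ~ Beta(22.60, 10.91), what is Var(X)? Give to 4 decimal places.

0.0064

Var = αβ/[(α+β)²(α+β+1)] = (22.60×10.91)/(33.51²×34.51) = 246.5660/38751.972651 = 0.0064.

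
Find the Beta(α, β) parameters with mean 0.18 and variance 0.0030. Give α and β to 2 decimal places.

Write ν = α+β; then α = μν and Var = μ(1−μ)/(ν+1).
ν = μ(1−μ)/Var − 1 = 0.1476/0.0030 − 1 = 48.2000.
α = 0.18·48.2000 = 8.68, β = 0.82·48.2000 = 39.52.

α = 8.68, β = 39.52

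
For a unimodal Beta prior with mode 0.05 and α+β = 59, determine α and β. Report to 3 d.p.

Mode = (α−1)/(κ−2) with κ = α+β, so α−1 = 0.05·57 = 2.850.
α = 3.850; β = κ − α = 55.150.

α = 3.850, β = 55.150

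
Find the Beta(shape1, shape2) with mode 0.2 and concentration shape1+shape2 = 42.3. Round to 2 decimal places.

For shape1,shape2>1 the mode is (shape1−1)/(shape1+shape2−2), so shape1 = mode·(κ−2)+1 = 0.2×40.3+1 = 9.06.
And shape2 = (1−mode)·(κ−2)+1 = 0.8×40.3+1 = 33.24.

shape1 = 9.06, shape2 = 33.24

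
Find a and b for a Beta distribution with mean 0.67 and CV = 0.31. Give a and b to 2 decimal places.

a = 2.76, b = 1.36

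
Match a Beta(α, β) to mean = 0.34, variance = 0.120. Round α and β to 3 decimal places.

α = 0.296, β = 0.574

By moment matching, α+β = μ(1−μ)/σ² − 1 = (0.34·0.66)/0.120 − 1 = 1.8700 − 1 = 0.8700.
Since α/(α+β) = μ, α = 0.34·0.8700 = 0.296 and β = 0.66·0.8700 = 0.574.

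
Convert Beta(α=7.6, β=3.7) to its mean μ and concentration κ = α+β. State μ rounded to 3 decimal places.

κ = α+β = 7.6+3.7 = 11.3; μ = α/κ = 7.6/11.3 = 0.673.

μ = 0.673, κ = 11.3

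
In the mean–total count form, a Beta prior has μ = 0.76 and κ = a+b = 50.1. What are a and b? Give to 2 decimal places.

Split κ in proportion μ : (1−μ): a = 0.76·50.1 = 38.08, b = 50.1 − 38.08 = 12.02.

a = 38.08, b = 12.02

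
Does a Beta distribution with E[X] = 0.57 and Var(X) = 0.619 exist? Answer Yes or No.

A Beta with mean μ has variance μ(1−μ)/(α+β+1) < μ(1−μ).
Here μ(1−μ) = 0.57×0.43 = 0.2451, and 0.619 ≥ 0.2451.

No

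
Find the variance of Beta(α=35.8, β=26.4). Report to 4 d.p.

0.0039

α+β = 62.2 and αβ = 945.12, so Var = αβ/[(α+β)²(α+β+1)] = 945.12/244510.688 = 0.0039.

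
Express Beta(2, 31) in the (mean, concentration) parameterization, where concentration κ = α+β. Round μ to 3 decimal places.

μ = 0.061, κ = 33

κ = α+β = 2+31 = 33; μ = α/κ = 2/33 = 0.061.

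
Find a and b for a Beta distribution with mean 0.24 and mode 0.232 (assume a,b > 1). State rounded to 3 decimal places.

Let s = a+b. Mean gives a = μs = 0.24s; mode gives (a−1)/(s−2) = 0.232.
Substituting: 0.24s − 1 = 0.232(s−2) = 0.232s − 0.464, so 0.008s = 0.536 and s = 67.0000.
Then a = 0.24×67.0000 = 16.080 and b = s−a = 50.920.

a = 16.080, b = 50.920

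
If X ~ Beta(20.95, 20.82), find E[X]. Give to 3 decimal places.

The Beta mean is α/(α+β) = 20.95/(20.95+20.82) = 0.502.

0.502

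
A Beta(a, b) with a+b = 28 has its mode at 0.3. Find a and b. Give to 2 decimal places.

Mode = (a−1)/(κ−2) with κ = a+b, so a−1 = 0.3·26 = 7.80.
a = 8.80; b = κ − a = 19.20.

a = 8.80, b = 19.20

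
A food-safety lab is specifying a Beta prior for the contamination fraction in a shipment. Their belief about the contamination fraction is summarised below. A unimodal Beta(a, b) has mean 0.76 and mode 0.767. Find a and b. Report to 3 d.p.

a = 57.977, b = 18.309

With s = a+b: μ = a/s and mode = (a−1)/(s−2). Eliminating a = μs,
μs − 1 = m(s−2) ⇒ s(μ−m) = 1−2m ⇒ s = -0.534/-0.007 = 76.2857.
So a = μs = 57.977, b = (1−μ)s = 18.309.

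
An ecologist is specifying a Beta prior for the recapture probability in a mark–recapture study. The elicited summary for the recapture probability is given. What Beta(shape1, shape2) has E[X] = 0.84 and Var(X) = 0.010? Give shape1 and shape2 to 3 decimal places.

shape1 = 10.450, shape2 = 1.990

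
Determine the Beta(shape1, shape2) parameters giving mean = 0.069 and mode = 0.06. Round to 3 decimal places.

shape1 = 6.747, shape2 = 91.031

Let s = shape1+shape2. Mean gives shape1 = μs = 0.069s; mode gives (shape1−1)/(s−2) = 0.06.
Substituting: 0.069s − 1 = 0.06(s−2) = 0.06s − 0.12, so 0.009s = 0.88 and s = 97.7778.
Then shape1 = 0.069×97.7778 = 6.747 and shape2 = s−shape1 = 91.031.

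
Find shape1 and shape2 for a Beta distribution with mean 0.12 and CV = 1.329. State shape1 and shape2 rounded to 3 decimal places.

shape1 = 0.378, shape2 = 2.774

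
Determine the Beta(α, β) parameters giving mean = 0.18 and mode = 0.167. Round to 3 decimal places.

Let s = α+β. Mean gives α = μs = 0.18s; mode gives (α−1)/(s−2) = 0.167.
Substituting: 0.18s − 1 = 0.167(s−2) = 0.167s − 0.334, so 0.013s = 0.666 and s = 51.2308.
Then α = 0.18×51.2308 = 9.222 and β = s−α = 42.009.

α = 9.222, β = 42.009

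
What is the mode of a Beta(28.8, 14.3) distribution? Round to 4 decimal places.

0.6764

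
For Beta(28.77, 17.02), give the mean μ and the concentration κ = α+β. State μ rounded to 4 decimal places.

κ = α+β = 28.77+17.02 = 45.79; μ = α/κ = 28.77/45.79 = 0.6283.

μ = 0.6283, κ = 45.79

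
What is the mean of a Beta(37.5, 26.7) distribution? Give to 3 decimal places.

The Beta mean is α/(α+β) = 37.5/(37.5+26.7) = 0.584.

0.584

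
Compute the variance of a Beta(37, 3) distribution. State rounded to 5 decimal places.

0.00169

α+β = 40 and αβ = 111, so Var = αβ/[(α+β)²(α+β+1)] = 111/65600 = 0.00169.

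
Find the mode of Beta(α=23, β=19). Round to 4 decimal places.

0.5500

With α,β > 1, mode = (α−1)/(α+β−2) = 22/40 = 0.5500.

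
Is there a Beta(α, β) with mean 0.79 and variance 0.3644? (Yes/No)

The Beta variance bound is σ² < μ(1−μ).
Here μ(1−μ) = 0.79×0.21 = 0.1659, and 0.3644 ≥ 0.1659.

No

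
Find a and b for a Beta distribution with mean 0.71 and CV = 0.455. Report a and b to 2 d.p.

Var = (CV·μ)² = (0.455×0.71)² = 0.104361.
a+b = μ(1−μ)/Var − 1 = 0.2059/0.104361 − 1 = 0.9730.
Thus a = 0.71·0.9730 = 0.69 and b = 0.29·0.9730 = 0.28.

a = 0.69, b = 0.28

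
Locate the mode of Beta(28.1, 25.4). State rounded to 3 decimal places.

0.526

The density x^(α−1)(1−x)^(β−1) is maximised at (α−1)/(α+β−2) = 27.1/51.5 = 0.526.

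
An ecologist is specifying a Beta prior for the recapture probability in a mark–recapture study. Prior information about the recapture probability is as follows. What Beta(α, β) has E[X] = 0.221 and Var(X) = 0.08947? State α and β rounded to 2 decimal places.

Let s = α+β. The Beta variance is μ(1−μ)/(s+1).
So s+1 = μ(1−μ)/σ² = (0.221×0.779)/0.08947 = 0.172159/0.08947 = 1.9242, giving s = 0.9242.
Then α = μs = 0.221×0.9242 = 0.20 and β = (1−μ)s = 0.779×0.9242 = 0.72.

α = 0.20, β = 0.72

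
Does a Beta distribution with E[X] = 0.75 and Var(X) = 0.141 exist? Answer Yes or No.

Yes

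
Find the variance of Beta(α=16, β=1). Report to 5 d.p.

0.00308

μ = 16/17 = 0.941176; Var = μ(1−μ)/(α+β+1) = 0.0553633/18 = 0.00308.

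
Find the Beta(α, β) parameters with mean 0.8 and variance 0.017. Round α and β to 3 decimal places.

α = 6.729, β = 1.682

Write ν = α+β; then α = μν and Var = μ(1−μ)/(ν+1).
ν = μ(1−μ)/Var − 1 = 0.16/0.017 − 1 = 8.4118.
α = 0.8·8.4118 = 6.729, β = 0.2·8.4118 = 1.682.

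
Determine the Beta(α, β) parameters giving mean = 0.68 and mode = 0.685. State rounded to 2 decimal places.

α = 50.32, β = 23.68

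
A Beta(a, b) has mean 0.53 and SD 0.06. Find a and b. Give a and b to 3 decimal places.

a = 36.143, b = 32.051

σ² = 0.06² = 0.0036.
With s = a+b, Var = μ(1−μ)/(s+1), so s+1 = (0.53×0.47)/0.0036 = 69.1944 and s = 68.1944.
a = μs = 36.143, b = (1−μ)s = 32.051.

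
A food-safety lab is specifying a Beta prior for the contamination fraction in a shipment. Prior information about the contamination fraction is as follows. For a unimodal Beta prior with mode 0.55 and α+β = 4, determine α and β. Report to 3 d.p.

Since the density peak of Beta(α,β) is at (α−1)/(α+β−2),
α = 1 + 0.55(4−2) = 2.100 and β = 4 − 2.100 = 1.900.

α = 2.100, β = 1.900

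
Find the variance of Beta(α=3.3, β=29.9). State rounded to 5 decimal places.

0.00262

Var = αβ/[(α+β)²(α+β+1)] = (3.3×29.9)/(33.2²×34.2) = 98.67/37696.608 = 0.00262.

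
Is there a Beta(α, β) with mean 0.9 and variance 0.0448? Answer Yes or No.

The Beta variance bound is σ² < μ(1−μ).
Here μ(1−μ) = 0.9×0.1 = 0.09, and 0.0448 < 0.09.

Yes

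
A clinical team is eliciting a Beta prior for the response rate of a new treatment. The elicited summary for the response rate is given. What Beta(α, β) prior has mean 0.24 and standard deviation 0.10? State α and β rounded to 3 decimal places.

α = 4.138, β = 13.102

Variance = 0.10² = 0.0100. The moment-matching identity α+β = μ(1−μ)/Var − 1 gives
α+β = 0.1824/0.0100 − 1 = 17.2400, so α = μ·17.2400 = 4.138 and β = (1−μ)·17.2400 = 13.102.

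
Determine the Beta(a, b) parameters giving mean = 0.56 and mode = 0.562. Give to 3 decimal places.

a = 34.720, b = 27.280

Let s = a+b. Mean gives a = μs = 0.56s; mode gives (a−1)/(s−2) = 0.562.
Substituting: 0.56s − 1 = 0.562(s−2) = 0.562s − 1.124, so -0.002s = -0.124 and s = 62.0000.
Then a = 0.56×62.0000 = 34.720 and b = s−a = 27.280.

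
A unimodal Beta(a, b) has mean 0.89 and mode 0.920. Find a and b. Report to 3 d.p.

Let s = a+b. Mean gives a = μs = 0.89s; mode gives (a−1)/(s−2) = 0.920.
Substituting: 0.89s − 1 = 0.920(s−2) = 0.920s − 1.840, so -0.030s = -0.840 and s = 28.0000.
Then a = 0.89×28.0000 = 24.920 and b = s−a = 3.080.

a = 24.920, b = 3.080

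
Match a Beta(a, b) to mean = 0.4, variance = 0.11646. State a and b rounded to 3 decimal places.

a = 0.424, b = 0.636

By moment matching, a+b = μ(1−μ)/σ² − 1 = (0.4·0.6)/0.11646 − 1 = 2.0608 − 1 = 1.0608.
Since a/(a+b) = μ, a = 0.4·1.0608 = 0.424 and b = 0.6·1.0608 = 0.636.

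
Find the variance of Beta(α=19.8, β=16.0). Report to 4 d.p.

Var = αβ/[(α+β)²(α+β+1)] = (19.8×16.0)/(35.8²×36.8) = 316.80/47164.352 = 0.0067.

0.0067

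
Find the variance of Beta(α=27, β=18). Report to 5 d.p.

α+β = 45 and αβ = 486, so Var = αβ/[(α+β)²(α+β+1)] = 486/93150 = 0.00522.

0.00522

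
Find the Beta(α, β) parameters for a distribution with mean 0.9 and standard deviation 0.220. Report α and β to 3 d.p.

α = 0.774, β = 0.086

σ² = 0.220² = 0.048400.
With s = α+β, Var = μ(1−μ)/(s+1), so s+1 = (0.9×0.1)/0.048400 = 1.8595 and s = 0.8595.
α = μs = 0.774, β = (1−μ)s = 0.086.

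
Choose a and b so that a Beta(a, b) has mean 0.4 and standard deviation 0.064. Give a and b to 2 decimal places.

a = 23.04, b = 34.56

Variance = 0.064² = 0.004096. The moment-matching identity a+b = μ(1−μ)/Var − 1 gives
a+b = 0.24/0.004096 − 1 = 57.5938, so a = μ·57.5938 = 23.04 and b = (1−μ)·57.5938 = 34.56.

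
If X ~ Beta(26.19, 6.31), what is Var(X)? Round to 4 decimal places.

0.0047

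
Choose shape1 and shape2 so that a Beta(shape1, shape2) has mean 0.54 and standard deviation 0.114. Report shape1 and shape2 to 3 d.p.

shape1 = 9.781, shape2 = 8.332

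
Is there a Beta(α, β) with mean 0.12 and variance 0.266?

A Beta with mean μ has variance μ(1−μ)/(α+β+1) < μ(1−μ).
Here μ(1−μ) = 0.12×0.88 = 0.1056, and 0.266 ≥ 0.1056.

No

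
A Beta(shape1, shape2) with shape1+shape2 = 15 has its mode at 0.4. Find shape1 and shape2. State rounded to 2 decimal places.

For shape1,shape2>1 the mode is (shape1−1)/(shape1+shape2−2), so shape1 = mode·(κ−2)+1 = 0.4×13+1 = 6.20.
And shape2 = (1−mode)·(κ−2)+1 = 0.6×13+1 = 8.80.

shape1 = 6.20, shape2 = 8.80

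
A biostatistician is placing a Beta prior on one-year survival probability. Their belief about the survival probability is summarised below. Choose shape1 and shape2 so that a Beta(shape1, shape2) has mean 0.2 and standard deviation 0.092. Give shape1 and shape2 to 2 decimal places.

Variance = 0.092² = 0.008464. The moment-matching identity shape1+shape2 = μ(1−μ)/Var − 1 gives
shape1+shape2 = 0.16/0.008464 − 1 = 17.9036, so shape1 = μ·17.9036 = 3.58 and shape2 = (1−μ)·17.9036 = 14.32.

shape1 = 3.58, shape2 = 14.32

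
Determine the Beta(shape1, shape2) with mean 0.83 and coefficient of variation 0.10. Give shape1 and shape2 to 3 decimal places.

shape1 = 16.170, shape2 = 3.312

σ = CV·μ = 0.10×0.83 = 0.08300, so σ² = 0.006889.
s+1 = μ(1−μ)/σ² = 0.1411/0.006889 = 20.4819, so s = shape1+shape2 = 19.4819.
shape1 = μs = 16.170, shape2 = (1−μ)s = 3.312.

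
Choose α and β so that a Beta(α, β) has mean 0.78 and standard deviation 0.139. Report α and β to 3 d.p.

α = 6.148, β = 1.734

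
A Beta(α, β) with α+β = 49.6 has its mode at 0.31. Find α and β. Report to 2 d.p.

α = 15.76, β = 33.84

Mode = (α−1)/(κ−2) with κ = α+β, so α−1 = 0.31·47.6 = 14.76.
α = 15.76; β = κ − α = 33.84.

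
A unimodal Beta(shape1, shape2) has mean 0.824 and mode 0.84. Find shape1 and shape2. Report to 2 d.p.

With s = shape1+shape2: μ = shape1/s and mode = (shape1−1)/(s−2). Eliminating shape1 = μs,
μs − 1 = m(s−2) ⇒ s(μ−m) = 1−2m ⇒ s = -0.68/-0.016 = 42.5000.
So shape1 = μs = 35.02, shape2 = (1−μ)s = 7.48.

shape1 = 35.02, shape2 = 7.48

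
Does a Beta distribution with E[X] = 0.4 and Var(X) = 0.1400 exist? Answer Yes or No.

A Beta with mean μ has variance μ(1−μ)/(α+β+1) < μ(1−μ).
Here μ(1−μ) = 0.4×0.6 = 0.24, and 0.1400 < 0.24.

Yes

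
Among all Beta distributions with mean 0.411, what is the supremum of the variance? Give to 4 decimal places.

0.2421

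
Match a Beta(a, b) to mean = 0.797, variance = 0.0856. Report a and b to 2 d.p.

a = 0.71, b = 0.18

Write ν = a+b; then a = μν and Var = μ(1−μ)/(ν+1).
ν = μ(1−μ)/Var − 1 = 0.161791/0.0856 − 1 = 0.8901.
a = 0.797·0.8901 = 0.71, b = 0.203·0.8901 = 0.18.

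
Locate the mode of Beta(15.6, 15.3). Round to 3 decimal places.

0.505

With α,β > 1, mode = (α−1)/(α+β−2) = 14.6/28.9 = 0.505.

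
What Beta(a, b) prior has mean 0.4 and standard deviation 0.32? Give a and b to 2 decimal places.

a = 0.54, b = 0.81

σ² = 0.32² = 0.1024.
With s = a+b, Var = μ(1−μ)/(s+1), so s+1 = (0.4×0.6)/0.1024 = 2.3438 and s = 1.3438.
a = μs = 0.54, b = (1−μ)s = 0.81.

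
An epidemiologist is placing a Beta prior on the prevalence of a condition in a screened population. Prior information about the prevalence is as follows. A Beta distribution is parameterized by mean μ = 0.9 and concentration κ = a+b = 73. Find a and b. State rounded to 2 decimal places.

a = μκ = 0.9×73 = 65.70 and b = (1−μ)κ = 0.1×73 = 7.30.

a = 65.70, b = 7.30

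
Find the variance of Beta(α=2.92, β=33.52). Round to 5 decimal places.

0.00197

α+β = 36.44 and αβ = 97.8784, so Var = αβ/[(α+β)²(α+β+1)] = 97.8784/49715.587584 = 0.00197.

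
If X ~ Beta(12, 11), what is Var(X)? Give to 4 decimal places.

0.0104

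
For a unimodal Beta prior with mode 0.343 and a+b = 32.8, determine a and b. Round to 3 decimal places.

a = 11.564, b = 21.236

For a,b>1 the mode is (a−1)/(a+b−2), so a = mode·(κ−2)+1 = 0.343×30.8+1 = 11.564.
And b = (1−mode)·(κ−2)+1 = 0.657×30.8+1 = 21.236.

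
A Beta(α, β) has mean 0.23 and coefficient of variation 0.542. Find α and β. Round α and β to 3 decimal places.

σ = CV·μ = 0.542×0.23 = 0.12466, so σ² = 0.015540.
s+1 = μ(1−μ)/σ² = 0.1771/0.015540 = 11.3963, so s = α+β = 10.3963.
α = μs = 2.391, β = (1−μ)s = 8.005.

α = 2.391, β = 8.005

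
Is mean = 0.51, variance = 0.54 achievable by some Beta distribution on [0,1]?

A Beta with mean μ has variance μ(1−μ)/(α+β+1) < μ(1−μ).
Here μ(1−μ) = 0.51×0.49 = 0.2499, and 0.54 ≥ 0.2499.

No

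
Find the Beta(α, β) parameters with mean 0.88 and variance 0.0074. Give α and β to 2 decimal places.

α = 11.68, β = 1.59

Let s = α+β. The Beta variance is μ(1−μ)/(s+1).
So s+1 = μ(1−μ)/σ² = (0.88×0.12)/0.0074 = 0.1056/0.0074 = 14.2703, giving s = 13.2703.
Then α = μs = 0.88×13.2703 = 11.68 and β = (1−μ)s = 0.12×13.2703 = 1.59.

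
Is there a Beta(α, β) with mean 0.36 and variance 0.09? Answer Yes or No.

Yes

A Beta with mean μ has variance μ(1−μ)/(α+β+1) < μ(1−μ).
Here μ(1−μ) = 0.36×0.64 = 0.2304, and 0.09 < 0.2304.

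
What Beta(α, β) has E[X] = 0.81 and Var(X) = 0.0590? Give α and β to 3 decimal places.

α = 1.303, β = 0.306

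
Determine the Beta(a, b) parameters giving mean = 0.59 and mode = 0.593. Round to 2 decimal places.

Let s = a+b. Mean gives a = μs = 0.59s; mode gives (a−1)/(s−2) = 0.593.
Substituting: 0.59s − 1 = 0.593(s−2) = 0.593s − 1.186, so -0.003s = -0.186 and s = 62.0000.
Then a = 0.59×62.0000 = 36.58 and b = s−a = 25.42.

a = 36.58, b = 25.42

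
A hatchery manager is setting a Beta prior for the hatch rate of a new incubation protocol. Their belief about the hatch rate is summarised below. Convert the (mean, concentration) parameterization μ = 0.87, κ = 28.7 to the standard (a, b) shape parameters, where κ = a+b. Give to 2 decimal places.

a = 24.97, b = 3.73

Split κ in proportion μ : (1−μ): a = 0.87·28.7 = 24.97, b = 28.7 − 24.97 = 3.73.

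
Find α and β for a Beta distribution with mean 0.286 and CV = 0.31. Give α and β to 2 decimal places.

α = 7.14, β = 17.83

σ = CV·μ = 0.31×0.286 = 0.08866, so σ² = 0.007861.
s+1 = μ(1−μ)/σ² = 0.204204/0.007861 = 25.9782, so s = α+β = 24.9782.
α = μs = 7.14, β = (1−μ)s = 17.83.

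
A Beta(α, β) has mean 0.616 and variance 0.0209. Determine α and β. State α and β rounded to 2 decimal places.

α = 6.36, β = 3.96

Let s = α+β. The Beta variance is μ(1−μ)/(s+1).
So s+1 = μ(1−μ)/σ² = (0.616×0.384)/0.0209 = 0.236544/0.0209 = 11.3179, giving s = 10.3179.
Then α = μs = 0.616×10.3179 = 6.36 and β = (1−μ)s = 0.384×10.3179 = 3.96.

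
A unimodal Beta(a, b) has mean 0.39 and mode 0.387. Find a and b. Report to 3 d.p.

With s = a+b: μ = a/s and mode = (a−1)/(s−2). Eliminating a = μs,
μs − 1 = m(s−2) ⇒ s(μ−m) = 1−2m ⇒ s = 0.226/0.003 = 75.3333.
So a = μs = 29.380, b = (1−μ)s = 45.953.

a = 29.380, b = 45.953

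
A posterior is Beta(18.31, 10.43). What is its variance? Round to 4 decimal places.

0.0078

α+β = 28.74 and αβ = 190.9733, so Var = αβ/[(α+β)²(α+β+1)] = 190.9733/24564.871224 = 0.0078.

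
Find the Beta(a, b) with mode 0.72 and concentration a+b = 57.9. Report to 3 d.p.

For a,b>1 the mode is (a−1)/(a+b−2), so a = mode·(κ−2)+1 = 0.72×55.9+1 = 41.248.
And b = (1−mode)·(κ−2)+1 = 0.28×55.9+1 = 16.652.

a = 41.248, b = 16.652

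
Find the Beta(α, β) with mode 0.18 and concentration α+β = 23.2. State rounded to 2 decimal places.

For α,β>1 the mode is (α−1)/(α+β−2), so α = mode·(κ−2)+1 = 0.18×21.2+1 = 4.82.
And β = (1−mode)·(κ−2)+1 = 0.82×21.2+1 = 18.38.

α = 4.82, β = 18.38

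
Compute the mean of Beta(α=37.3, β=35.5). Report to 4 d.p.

0.5124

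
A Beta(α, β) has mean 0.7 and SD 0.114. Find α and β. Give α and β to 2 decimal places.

First σ² = 0.012996. Setting α = μn, β = (1−μ)n with n = α+β,
μ(1−μ)/(n+1) = 0.012996 ⇒ n+1 = 0.21/0.012996 = 16.1588 ⇒ n = 15.1588.
Hence α = 0.7×15.1588 = 10.61, β = 0.3×15.1588 = 4.55.

α = 10.61, β = 4.55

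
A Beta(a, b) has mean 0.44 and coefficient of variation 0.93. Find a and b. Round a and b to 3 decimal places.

a = 0.207, b = 0.264

Var = (CV·μ)² = (0.93×0.44)² = 0.167445.
a+b = μ(1−μ)/Var − 1 = 0.2464/0.167445 − 1 = 0.4715.
Thus a = 0.44·0.4715 = 0.207 and b = 0.56·0.4715 = 0.264.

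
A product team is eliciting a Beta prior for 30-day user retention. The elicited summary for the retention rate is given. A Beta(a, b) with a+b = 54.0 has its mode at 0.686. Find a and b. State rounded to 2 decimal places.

Mode = (a−1)/(κ−2) with κ = a+b, so a−1 = 0.686·52.0 = 35.67.
a = 36.67; b = κ − a = 17.33.

a = 36.67, b = 17.33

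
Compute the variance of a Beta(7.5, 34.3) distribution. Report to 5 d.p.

μ = 7.5/41.8 = 0.179426; Var = μ(1−μ)/(α+β+1) = 0.1472322/42.8 = 0.00344.

0.00344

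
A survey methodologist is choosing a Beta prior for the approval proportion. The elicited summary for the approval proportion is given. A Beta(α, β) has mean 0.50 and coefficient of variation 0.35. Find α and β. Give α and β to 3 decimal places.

α = 3.582, β = 3.582

Var = (CV·μ)² = (0.35×0.50)² = 0.030625.
α+β = μ(1−μ)/Var − 1 = 0.2500/0.030625 − 1 = 7.1633.
Thus α = 0.50·7.1633 = 3.582 and β = 0.50·7.1633 = 3.582.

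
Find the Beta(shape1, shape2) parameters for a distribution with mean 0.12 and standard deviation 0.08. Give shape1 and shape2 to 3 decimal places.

Variance = 0.08² = 0.0064. The moment-matching identity shape1+shape2 = μ(1−μ)/Var − 1 gives
shape1+shape2 = 0.1056/0.0064 − 1 = 15.5000, so shape1 = μ·15.5000 = 1.860 and shape2 = (1−μ)·15.5000 = 13.640.

shape1 = 1.860, shape2 = 13.640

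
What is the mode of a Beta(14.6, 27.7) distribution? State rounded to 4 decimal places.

0.3375

The density x^(α−1)(1−x)^(β−1) is maximised at (α−1)/(α+β−2) = 13.6/40.3 = 0.3375.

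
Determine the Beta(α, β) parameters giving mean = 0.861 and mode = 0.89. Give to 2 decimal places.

Let s = α+β. Mean gives α = μs = 0.861s; mode gives (α−1)/(s−2) = 0.89.
Substituting: 0.861s − 1 = 0.89(s−2) = 0.89s − 1.78, so -0.029s = -0.78 and s = 26.8966.
Then α = 0.861×26.8966 = 23.16 and β = s−α = 3.74.

α = 23.16, β = 3.74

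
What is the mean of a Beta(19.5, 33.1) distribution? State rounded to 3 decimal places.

E[X] = α/(α+β) = 19.5/52.6 = 0.371.

0.371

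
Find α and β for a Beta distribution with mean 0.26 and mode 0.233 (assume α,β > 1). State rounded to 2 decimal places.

Let s = α+β. Mean gives α = μs = 0.26s; mode gives (α−1)/(s−2) = 0.233.
Substituting: 0.26s − 1 = 0.233(s−2) = 0.233s − 0.466, so 0.027s = 0.534 and s = 19.7778.
Then α = 0.26×19.7778 = 5.14 and β = s−α = 14.64.

α = 5.14, β = 14.64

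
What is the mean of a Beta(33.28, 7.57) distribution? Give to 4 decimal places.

The Beta mean is α/(α+β) = 33.28/(33.28+7.57) = 0.8147.

0.8147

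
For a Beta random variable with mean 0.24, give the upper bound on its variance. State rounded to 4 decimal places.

0.1824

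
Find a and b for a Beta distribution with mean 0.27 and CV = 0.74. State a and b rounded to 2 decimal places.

a = 1.06, b = 2.87

Var = (CV·μ)² = (0.74×0.27)² = 0.039920.
a+b = μ(1−μ)/Var − 1 = 0.1971/0.039920 − 1 = 3.9374.
Thus a = 0.27·3.9374 = 1.06 and b = 0.73·3.9374 = 2.87.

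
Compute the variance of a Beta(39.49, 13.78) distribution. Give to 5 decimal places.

0.00353

μ = 39.49/53.27 = 0.741318; Var = μ(1−μ)/(α+β+1) = 0.1917657/54.27 = 0.00353.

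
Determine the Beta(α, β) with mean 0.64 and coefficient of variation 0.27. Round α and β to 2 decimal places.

α = 4.30, β = 2.42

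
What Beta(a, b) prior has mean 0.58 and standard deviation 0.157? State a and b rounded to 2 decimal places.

a = 5.15, b = 3.73

Variance = 0.157² = 0.024649. The moment-matching identity a+b = μ(1−μ)/Var − 1 gives
a+b = 0.2436/0.024649 − 1 = 8.8828, so a = μ·8.8828 = 5.15 and b = (1−μ)·8.8828 = 3.73.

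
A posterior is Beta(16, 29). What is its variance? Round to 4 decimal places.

0.0050

α+β = 45 and αβ = 464, so Var = αβ/[(α+β)²(α+β+1)] = 464/93150 = 0.0050.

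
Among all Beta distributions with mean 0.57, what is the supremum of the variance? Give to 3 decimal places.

0.245

Var = μ(1−μ)/(α+β+1), which approaches μ(1−μ) as α+β → 0.
So the supremum is μ(1−μ) = 0.57×0.43 = 0.245.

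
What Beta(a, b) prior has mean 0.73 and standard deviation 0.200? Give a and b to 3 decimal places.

a = 2.867, b = 1.060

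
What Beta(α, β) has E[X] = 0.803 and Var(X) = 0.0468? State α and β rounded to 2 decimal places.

Let s = α+β. The Beta variance is μ(1−μ)/(s+1).
So s+1 = μ(1−μ)/σ² = (0.803×0.197)/0.0468 = 0.158191/0.0468 = 3.3801, giving s = 2.3801.
Then α = μs = 0.803×2.3801 = 1.91 and β = (1−μ)s = 0.197×2.3801 = 0.47.

α = 1.91, β = 0.47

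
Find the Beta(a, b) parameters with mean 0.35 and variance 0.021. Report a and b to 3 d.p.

a = 3.442, b = 6.392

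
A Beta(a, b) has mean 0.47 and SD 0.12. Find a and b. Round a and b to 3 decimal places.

a = 7.660, b = 8.638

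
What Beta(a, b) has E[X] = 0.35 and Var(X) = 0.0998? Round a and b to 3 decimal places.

By moment matching, a+b = μ(1−μ)/σ² − 1 = (0.35·0.65)/0.0998 − 1 = 2.2796 − 1 = 1.2796.
Since a/(a+b) = μ, a = 0.35·1.2796 = 0.448 and b = 0.65·1.2796 = 0.832.

a = 0.448, b = 0.832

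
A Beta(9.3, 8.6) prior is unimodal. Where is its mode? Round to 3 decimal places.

With α,β > 1, mode = (α−1)/(α+β−2) = 8.3/15.9 = 0.522.

0.522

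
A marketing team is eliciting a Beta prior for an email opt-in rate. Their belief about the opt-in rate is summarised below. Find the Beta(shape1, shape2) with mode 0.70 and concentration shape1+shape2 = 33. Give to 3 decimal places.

shape1 = 22.700, shape2 = 10.300

Mode = (shape1−1)/(κ−2) with κ = shape1+shape2, so shape1−1 = 0.70·31 = 21.700.
shape1 = 22.700; shape2 = κ − shape1 = 10.300.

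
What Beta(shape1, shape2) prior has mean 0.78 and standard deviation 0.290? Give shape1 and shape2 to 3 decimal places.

σ² = 0.290² = 0.084100.
With s = shape1+shape2, Var = μ(1−μ)/(s+1), so s+1 = (0.78×0.22)/0.084100 = 2.0404 and s = 1.0404.
shape1 = μs = 0.812, shape2 = (1−μ)s = 0.229.

shape1 = 0.812, shape2 = 0.229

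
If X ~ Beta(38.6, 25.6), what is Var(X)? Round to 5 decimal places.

μ = 38.6/64.2 = 0.601246; Var = μ(1−μ)/(α+β+1) = 0.2397492/65.2 = 0.00368.

0.00368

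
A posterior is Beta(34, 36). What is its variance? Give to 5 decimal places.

0.00352

α+β = 70 and αβ = 1224, so Var = αβ/[(α+β)²(α+β+1)] = 1224/347900 = 0.00352.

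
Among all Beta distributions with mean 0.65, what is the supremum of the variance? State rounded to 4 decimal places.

0.2275

For fixed mean μ the Beta variance is μ(1−μ)/(α+β+1), increasing as α+β decreases.
Its least upper bound (not attained) is μ(1−μ) = 0.65·0.35 = 0.2275.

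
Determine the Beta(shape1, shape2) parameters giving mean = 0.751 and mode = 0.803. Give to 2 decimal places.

shape1 = 8.75, shape2 = 2.90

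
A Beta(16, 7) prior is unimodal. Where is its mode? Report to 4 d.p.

The density x^(α−1)(1−x)^(β−1) is maximised at (α−1)/(α+β−2) = 15/21 = 0.7143.

0.7143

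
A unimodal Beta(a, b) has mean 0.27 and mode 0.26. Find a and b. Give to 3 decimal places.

With s = a+b: μ = a/s and mode = (a−1)/(s−2). Eliminating a = μs,
μs − 1 = m(s−2) ⇒ s(μ−m) = 1−2m ⇒ s = 0.48/0.01 = 48.0000.
So a = μs = 12.960, b = (1−μ)s = 35.040.

a = 12.960, b = 35.040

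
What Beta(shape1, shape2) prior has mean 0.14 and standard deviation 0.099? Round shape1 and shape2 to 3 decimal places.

shape1 = 1.580, shape2 = 9.705

Variance = 0.099² = 0.009801. The moment-matching identity shape1+shape2 = μ(1−μ)/Var − 1 gives
shape1+shape2 = 0.1204/0.009801 − 1 = 11.2845, so shape1 = μ·11.2845 = 1.580 and shape2 = (1−μ)·11.2845 = 9.705.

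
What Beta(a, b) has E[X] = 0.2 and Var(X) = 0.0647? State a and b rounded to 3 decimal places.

By moment matching, a+b = μ(1−μ)/σ² − 1 = (0.2·0.8)/0.0647 − 1 = 2.4730 − 1 = 1.4730.
Since a/(a+b) = μ, a = 0.2·1.4730 = 0.295 and b = 0.8·1.4730 = 1.178.

a = 0.295, b = 1.178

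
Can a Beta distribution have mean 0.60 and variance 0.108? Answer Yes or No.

A Beta with mean μ has variance μ(1−μ)/(α+β+1) < μ(1−μ).
Here μ(1−μ) = 0.60×0.40 = 0.2400, and 0.108 < 0.2400.

Yes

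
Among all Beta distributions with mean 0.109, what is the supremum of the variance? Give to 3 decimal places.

Var = μ(1−μ)/(α+β+1), which approaches μ(1−μ) as α+β → 0.
So the supremum is μ(1−μ) = 0.109×0.891 = 0.097.

0.097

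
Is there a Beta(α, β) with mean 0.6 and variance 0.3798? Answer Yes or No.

No

A Beta with mean μ has variance μ(1−μ)/(α+β+1) < μ(1−μ).
Here μ(1−μ) = 0.6×0.4 = 0.24, and 0.3798 ≥ 0.24.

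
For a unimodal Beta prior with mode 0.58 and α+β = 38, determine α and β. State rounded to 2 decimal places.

Mode = (α−1)/(κ−2) with κ = α+β, so α−1 = 0.58·36 = 20.88.
α = 21.88; β = κ − α = 16.12.

α = 21.88, β = 16.12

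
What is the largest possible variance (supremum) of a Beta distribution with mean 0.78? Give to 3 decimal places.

Var = μ(1−μ)/(α+β+1), which approaches μ(1−μ) as α+β → 0.
So the supremum is μ(1−μ) = 0.78×0.22 = 0.172.

0.172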